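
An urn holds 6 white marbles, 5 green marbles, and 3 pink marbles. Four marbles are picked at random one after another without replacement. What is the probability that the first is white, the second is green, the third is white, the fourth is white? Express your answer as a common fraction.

25/1001

Multiply the conditional probability of each draw in order, without replacement, so each draw removes one from its color and from the total.
P = (6/14) · (5/13) · (5/12) · (4/11) = 25/1001 ≈ 0.0250.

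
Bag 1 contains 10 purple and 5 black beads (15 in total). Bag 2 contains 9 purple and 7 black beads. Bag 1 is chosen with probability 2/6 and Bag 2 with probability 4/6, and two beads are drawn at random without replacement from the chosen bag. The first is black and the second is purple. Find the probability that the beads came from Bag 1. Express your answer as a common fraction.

P(E | Bag 1) = 5/21; P(E | Bag 2) = 21/80.
P(E) = 1/3·5/21 + 2/3·21/80 = 641/2520.
By Bayes' rule, P(Bag 1 | E) = 5/63 / 641/2520 = 200/641 ≈ 0.3120.

200/641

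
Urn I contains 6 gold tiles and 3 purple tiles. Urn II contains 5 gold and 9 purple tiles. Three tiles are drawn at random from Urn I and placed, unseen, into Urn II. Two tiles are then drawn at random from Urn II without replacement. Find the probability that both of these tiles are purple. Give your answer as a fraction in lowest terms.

Condition on how many of the transferred tiles are purple (from Urn I: 3 purple of 9; then Urn II has 17 total).
  0 purple: C(3,0)C(6,3)/C(9,3) = 5/21; then P = C(9,2)/C(17,2) = 9/34
  1 purple: C(3,1)C(6,2)/C(9,3) = 15/28; then P = C(10,2)/C(17,2) = 45/136
  2 purple: C(3,2)C(6,1)/C(9,3) = 3/14; then P = C(11,2)/C(17,2) = 55/136
  3 purple: C(3,3)C(6,0)/C(9,3) = 1/84; then P = C(12,2)/C(17,2) = 33/68
P(both purple) = 181/544 ≈ 0.3327.

181/544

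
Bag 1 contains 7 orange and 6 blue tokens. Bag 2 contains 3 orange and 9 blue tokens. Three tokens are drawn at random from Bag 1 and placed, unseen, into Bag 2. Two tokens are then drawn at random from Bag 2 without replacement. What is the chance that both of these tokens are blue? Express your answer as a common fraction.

Condition on how many of the transferred tokens are blue (from Bag 1: 6 blue of 13; then Bag 2 has 15 total).
  0 blue: C(6,0)C(7,3)/C(13,3) = 35/286; then P = C(9,2)/C(15,2) = 12/35
  1 blue: C(6,1)C(7,2)/C(13,3) = 63/143; then P = C(10,2)/C(15,2) = 3/7
  2 blue: C(6,2)C(7,1)/C(13,3) = 105/286; then P = C(11,2)/C(15,2) = 11/21
  3 blue: C(6,3)C(7,0)/C(13,3) = 10/143; then P = C(12,2)/C(15,2) = 22/35
P(both blue) = 85/182 ≈ 0.4670.

85/182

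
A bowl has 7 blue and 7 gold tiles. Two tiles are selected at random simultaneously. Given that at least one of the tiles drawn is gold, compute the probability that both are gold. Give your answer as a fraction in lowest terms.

P(both gold) = C(7,2)/C(14,2) = 3/13; P(at least one gold) = 1 − C(7,2)/C(14,2) = 10/13.
Since 'both gold' ⊆ 'at least one gold', P(both | at least one) = 3/13 / 10/13 = 3/10 ≈ 0.3000.

3/10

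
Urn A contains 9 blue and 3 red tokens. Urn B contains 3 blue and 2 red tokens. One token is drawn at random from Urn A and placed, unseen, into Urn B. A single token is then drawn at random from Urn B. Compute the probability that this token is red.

Condition on how many of the transferred tokens are red (from Urn A: 3 red of 12; then Urn B has 6 total).
  0 red: C(3,0)C(9,1)/C(12,1) = 3/4; then P = 2/6
  1 red: C(3,1)C(9,0)/C(12,1) = 1/4; then P = 3/6
P(red from Urn B) = 3/8 ≈ 0.3750.

3/8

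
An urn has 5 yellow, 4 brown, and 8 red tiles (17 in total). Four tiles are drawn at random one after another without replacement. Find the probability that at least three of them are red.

41/170

Sum the hypergeometric tail for j = 3,…,4 red tiles.
Favorable = C(8,3)·C(9,1) + C(8,4)·C(9,0) = 574; total = C(17,4) = 2380.
P = 574/2380 = 41/170 ≈ 0.2412.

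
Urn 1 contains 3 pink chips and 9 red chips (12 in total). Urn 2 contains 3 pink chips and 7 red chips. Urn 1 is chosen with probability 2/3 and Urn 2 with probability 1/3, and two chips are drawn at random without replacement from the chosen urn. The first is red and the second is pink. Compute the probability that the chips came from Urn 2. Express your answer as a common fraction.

P(E | Urn 1) = 9/44; P(E | Urn 2) = 7/30.
P(E) = 2/3·9/44 + 1/3·7/30 = 106/495.
By Bayes' rule, P(Urn 2 | E) = 7/90 / 106/495 = 77/212 ≈ 0.3632.

77/212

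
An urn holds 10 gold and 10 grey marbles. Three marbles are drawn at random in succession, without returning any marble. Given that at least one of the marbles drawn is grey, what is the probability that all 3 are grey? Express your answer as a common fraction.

2/17

P(all 3 grey) = C(10,3)/C(20,3) = 2/19; P(at least one grey) = 1 − C(10,3)/C(20,3) = 17/19.
Since 'all 3 grey' ⊆ 'at least one grey', P(all 3 | at least one) = 2/19 / 17/19 = 2/17 ≈ 0.1176.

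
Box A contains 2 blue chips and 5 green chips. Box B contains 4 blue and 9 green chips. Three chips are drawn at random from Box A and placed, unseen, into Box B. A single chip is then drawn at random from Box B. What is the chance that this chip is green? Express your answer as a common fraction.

39/56

Condition on how many of the transferred chips are green (from Box A: 5 green of 7; then Box B has 16 total).
  1 green: C(5,1)C(2,2)/C(7,3) = 1/7; then P = 10/16
  2 green: C(5,2)C(2,1)/C(7,3) = 4/7; then P = 11/16
  3 green: C(5,3)C(2,0)/C(7,3) = 2/7; then P = 12/16
P(green from Box B) = 39/56 ≈ 0.6964.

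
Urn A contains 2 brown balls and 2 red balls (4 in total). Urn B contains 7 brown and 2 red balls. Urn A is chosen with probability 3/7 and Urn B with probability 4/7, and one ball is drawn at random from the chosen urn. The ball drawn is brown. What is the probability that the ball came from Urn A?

27/83

P(brown | Urn A) = 1/2; P(brown | Urn B) = 7/9.
P(brown) = 3/7·1/2 + 4/7·7/9 = 83/126.
By Bayes' rule, P(Urn A | brown) = 3/14 / 83/126 = 27/83 ≈ 0.3253.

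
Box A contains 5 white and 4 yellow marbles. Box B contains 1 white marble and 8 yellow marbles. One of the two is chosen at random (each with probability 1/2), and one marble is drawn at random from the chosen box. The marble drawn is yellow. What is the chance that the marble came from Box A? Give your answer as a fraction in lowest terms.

1/3

P(yellow | Box A) = 4/9; P(yellow | Box B) = 8/9.
P(yellow) = 1/2·4/9 + 1/2·8/9 = 2/3.
By Bayes' rule, P(Box A | yellow) = 2/9 / 2/3 = 1/3 ≈ 0.3333.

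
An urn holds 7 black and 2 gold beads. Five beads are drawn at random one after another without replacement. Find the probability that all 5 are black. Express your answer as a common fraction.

1/6

Multiply the conditional probability of each draw in order, without replacement, so each draw removes one from its color and from the total.
P = (7/9) · (6/8) · (5/7) · (4/6) · (3/5) = 1/6 ≈ 0.1667.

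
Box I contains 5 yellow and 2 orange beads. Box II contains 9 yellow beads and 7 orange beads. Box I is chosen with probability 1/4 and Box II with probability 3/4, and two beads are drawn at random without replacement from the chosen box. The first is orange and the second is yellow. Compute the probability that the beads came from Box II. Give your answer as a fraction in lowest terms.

P(E | Box I) = 5/21; P(E | Box II) = 21/80.
P(E) = 1/4·5/21 + 3/4·21/80 = 1723/6720.
By Bayes' rule, P(Box II | E) = 63/320 / 1723/6720 = 1323/1723 ≈ 0.7678.

1323/1723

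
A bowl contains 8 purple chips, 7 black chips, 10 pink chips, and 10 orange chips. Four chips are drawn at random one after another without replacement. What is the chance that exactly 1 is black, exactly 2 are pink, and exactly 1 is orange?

Unordered draws without replacement: count favorable combinations over C(35,4).
Favorable = C(8,0) · C(7,1) · C(10,2) · C(10,1) = 3150; total = C(35,4) = 52360.
P = 3150/52360 = 45/748 ≈ 0.0602.

45/748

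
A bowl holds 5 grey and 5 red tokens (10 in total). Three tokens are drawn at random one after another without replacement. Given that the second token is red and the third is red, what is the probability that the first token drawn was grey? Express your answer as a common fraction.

5/8

P(first=grey and the second token is red and the third is red) = (5/10)·(5/9)·(4/8) = 5/36.
P(E) = Σ over first color = 5/36 + 1/12 = 2/9.
By Bayes, P(first=grey | E) = 5/36 / 2/9 = 5/8 ≈ 0.6250.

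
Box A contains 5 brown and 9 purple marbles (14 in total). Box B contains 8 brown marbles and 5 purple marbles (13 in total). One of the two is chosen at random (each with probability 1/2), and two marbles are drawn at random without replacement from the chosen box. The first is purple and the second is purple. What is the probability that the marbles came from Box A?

108/143

P(E | Box A) = 36/91; P(E | Box B) = 5/39.
P(E) = 1/2·36/91 + 1/2·5/39 = 11/42.
By Bayes' rule, P(Box A | E) = 18/91 / 11/42 = 108/143 ≈ 0.7552.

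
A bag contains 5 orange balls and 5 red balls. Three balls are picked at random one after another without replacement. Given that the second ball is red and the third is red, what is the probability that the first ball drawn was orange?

P(first=orange and the second ball is red and the third is red) = (5/10)·(5/9)·(4/8) = 5/36.
P(E) = Σ over first color = 5/36 + 1/12 = 2/9.
By Bayes, P(first=orange | E) = 5/36 / 2/9 = 5/8 ≈ 0.6250.

5/8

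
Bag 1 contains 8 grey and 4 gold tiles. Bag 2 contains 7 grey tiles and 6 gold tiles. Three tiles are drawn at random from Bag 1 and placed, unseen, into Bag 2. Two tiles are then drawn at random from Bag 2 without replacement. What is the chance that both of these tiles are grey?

133/440

Condition on how many of the transferred tiles are grey (from Bag 1: 8 grey of 12; then Bag 2 has 16 total).
  0 grey: C(8,0)C(4,3)/C(12,3) = 1/55; then P = C(7,2)/C(16,2) = 7/40
  1 grey: C(8,1)C(4,2)/C(12,3) = 12/55; then P = C(8,2)/C(16,2) = 7/30
  2 grey: C(8,2)C(4,1)/C(12,3) = 28/55; then P = C(9,2)/C(16,2) = 3/10
  3 grey: C(8,3)C(4,0)/C(12,3) = 14/55; then P = C(10,2)/C(16,2) = 3/8
P(both grey) = 133/440 ≈ 0.3023.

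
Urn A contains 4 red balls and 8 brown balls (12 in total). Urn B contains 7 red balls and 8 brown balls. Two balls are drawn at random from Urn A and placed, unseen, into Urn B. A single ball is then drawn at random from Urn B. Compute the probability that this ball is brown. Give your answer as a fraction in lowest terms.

28/51

Condition on how many of the transferred balls are brown (from Urn A: 8 brown of 12; then Urn B has 17 total).
  0 brown: C(8,0)C(4,2)/C(12,2) = 1/11; then P = 8/17
  1 brown: C(8,1)C(4,1)/C(12,2) = 16/33; then P = 9/17
  2 brown: C(8,2)C(4,0)/C(12,2) = 14/33; then P = 10/17
P(brown from Urn B) = 28/51 ≈ 0.5490.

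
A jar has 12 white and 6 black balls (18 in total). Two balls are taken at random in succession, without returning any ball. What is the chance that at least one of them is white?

Use the complement: P(at least one white) = 1 − P(no white).
P(none) = C(6,2)/C(18,2) = 15/153.
So P = 1 − 15/153 = 46/51 ≈ 0.9020.

46/51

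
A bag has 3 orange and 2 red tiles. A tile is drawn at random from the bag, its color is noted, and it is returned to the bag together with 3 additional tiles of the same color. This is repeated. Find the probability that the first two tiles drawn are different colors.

3/10

Either red then orange, or orange then red; after the first draw the total is 8.
P = (2/5)·(3/8) + (3/5)·(2/8) = 3/10 ≈ 0.3000.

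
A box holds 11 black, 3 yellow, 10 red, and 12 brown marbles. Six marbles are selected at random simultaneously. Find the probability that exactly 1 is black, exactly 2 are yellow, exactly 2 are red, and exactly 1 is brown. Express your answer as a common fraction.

Unordered draws without replacement: count favorable combinations over C(36,6).
Favorable = C(11,1) · C(3,2) · C(10,2) · C(12,1) = 17820; total = C(36,6) = 1947792.
P = 17820/1947792 = 135/14756 ≈ 0.0091.

135/14756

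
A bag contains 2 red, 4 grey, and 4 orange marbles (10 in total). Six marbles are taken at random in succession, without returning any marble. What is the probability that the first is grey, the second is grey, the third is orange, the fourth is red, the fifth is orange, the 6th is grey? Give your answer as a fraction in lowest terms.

2/525

Multiply the conditional probability of each draw in order, without replacement, so each draw removes one from its color and from the total.
P = (4/10) · (3/9) · (4/8) · (2/7) · (3/6) · (2/5) = 2/525 ≈ 0.0038.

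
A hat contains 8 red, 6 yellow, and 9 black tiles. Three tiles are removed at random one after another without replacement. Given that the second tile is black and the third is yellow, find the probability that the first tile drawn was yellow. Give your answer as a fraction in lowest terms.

P(first=yellow and the second tile is black and the third is yellow) = (6/23)·(9/22)·(5/21) = 45/1771.
P(E) = Σ over first color = 72/1771 + 45/1771 + 72/1771 = 27/253.
By Bayes, P(first=yellow | E) = 45/1771 / 27/253 = 5/21 ≈ 0.2381.

5/21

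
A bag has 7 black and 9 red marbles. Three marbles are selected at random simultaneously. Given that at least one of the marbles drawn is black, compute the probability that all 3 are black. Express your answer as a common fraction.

P(all 3 black) = C(7,3)/C(16,3) = 1/16; P(at least one black) = 1 − C(9,3)/C(16,3) = 17/20.
Since 'all 3 black' ⊆ 'at least one black', P(all 3 | at least one) = 1/16 / 17/20 = 5/68 ≈ 0.0735.

5/68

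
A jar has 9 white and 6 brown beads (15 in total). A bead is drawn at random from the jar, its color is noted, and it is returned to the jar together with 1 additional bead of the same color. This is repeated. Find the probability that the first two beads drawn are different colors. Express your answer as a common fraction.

9/20

Either brown then white, or white then brown; after the first draw the total is 16.
P = (6/15)·(9/16) + (9/15)·(6/16) = 9/20 ≈ 0.4500.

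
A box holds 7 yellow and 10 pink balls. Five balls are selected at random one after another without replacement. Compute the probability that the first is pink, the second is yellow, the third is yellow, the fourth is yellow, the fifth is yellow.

5/442

Multiply the conditional probability of each draw in order, without replacement, so each draw removes one from its color and from the total.
P = (10/17) · (7/16) · (6/15) · (5/14) · (4/13) = 5/442 ≈ 0.0113.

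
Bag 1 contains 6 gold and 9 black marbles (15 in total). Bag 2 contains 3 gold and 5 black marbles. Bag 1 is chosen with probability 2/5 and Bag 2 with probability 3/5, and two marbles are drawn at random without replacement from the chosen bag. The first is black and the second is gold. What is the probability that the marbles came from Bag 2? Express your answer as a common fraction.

P(E | Bag 1) = 9/35; P(E | Bag 2) = 15/56.
P(E) = 2/5·9/35 + 3/5·15/56 = 369/1400.
By Bayes' rule, P(Bag 2 | E) = 9/56 / 369/1400 = 25/41 ≈ 0.6098.

25/41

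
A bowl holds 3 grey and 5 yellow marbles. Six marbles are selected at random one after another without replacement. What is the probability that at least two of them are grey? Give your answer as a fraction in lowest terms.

25/28

Sum the hypergeometric tail for j = 2,…,3 grey marbles.
Favorable = C(3,2)·C(5,4) + C(3,3)·C(5,3) = 25; total = C(8,6) = 28.
P = 25/28 = 25/28 ≈ 0.8929.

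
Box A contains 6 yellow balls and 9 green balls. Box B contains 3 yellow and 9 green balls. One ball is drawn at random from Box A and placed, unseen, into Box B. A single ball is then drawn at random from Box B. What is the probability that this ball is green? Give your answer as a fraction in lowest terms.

Condition on how many of the transferred balls are green (from Box A: 9 green of 15; then Box B has 13 total).
  0 green: C(9,0)C(6,1)/C(15,1) = 2/5; then P = 9/13
  1 green: C(9,1)C(6,0)/C(15,1) = 3/5; then P = 10/13
P(green from Box B) = 48/65 ≈ 0.7385.

48/65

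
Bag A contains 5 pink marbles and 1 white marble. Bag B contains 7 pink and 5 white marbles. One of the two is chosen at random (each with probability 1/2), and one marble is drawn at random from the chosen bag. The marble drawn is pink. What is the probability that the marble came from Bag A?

P(pink | Bag A) = 5/6; P(pink | Bag B) = 7/12.
P(pink) = 1/2·5/6 + 1/2·7/12 = 17/24.
By Bayes' rule, P(Bag A | pink) = 5/12 / 17/24 = 10/17 ≈ 0.5882.

10/17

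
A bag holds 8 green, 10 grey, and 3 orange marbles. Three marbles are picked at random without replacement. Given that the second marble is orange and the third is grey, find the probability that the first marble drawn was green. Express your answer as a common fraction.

P(first=green and the second marble is orange and the third is grey) = (8/21)·(3/20)·(10/19) = 4/133.
P(E) = Σ over first color = 4/133 + 9/266 + 1/133 = 1/14.
By Bayes, P(first=green | E) = 4/133 / 1/14 = 8/19 ≈ 0.4211.

8/19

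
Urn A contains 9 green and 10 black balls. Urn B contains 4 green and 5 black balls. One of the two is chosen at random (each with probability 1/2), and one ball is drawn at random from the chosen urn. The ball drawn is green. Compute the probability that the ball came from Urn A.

81/157

P(green | Urn A) = 9/19; P(green | Urn B) = 4/9.
P(green) = 1/2·9/19 + 1/2·4/9 = 157/342.
By Bayes' rule, P(Urn A | green) = 9/38 / 157/342 = 81/157 ≈ 0.5159.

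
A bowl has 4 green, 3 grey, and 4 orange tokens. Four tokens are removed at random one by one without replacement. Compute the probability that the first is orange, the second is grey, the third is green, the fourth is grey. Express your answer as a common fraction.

2/165

Multiply the conditional probability of each draw in order, without replacement, so each draw removes one from its color and from the total.
P = (4/11) · (3/10) · (4/9) · (2/8) = 2/165 ≈ 0.0121.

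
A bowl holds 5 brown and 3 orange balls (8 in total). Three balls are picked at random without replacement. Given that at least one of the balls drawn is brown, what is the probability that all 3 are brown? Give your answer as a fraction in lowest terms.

2/11

P(all 3 brown) = C(5,3)/C(8,3) = 5/28; P(at least one brown) = 1 − C(3,3)/C(8,3) = 55/56.
Since 'all 3 brown' ⊆ 'at least one brown', P(all 3 | at least one) = 5/28 / 55/56 = 2/11 ≈ 0.1818.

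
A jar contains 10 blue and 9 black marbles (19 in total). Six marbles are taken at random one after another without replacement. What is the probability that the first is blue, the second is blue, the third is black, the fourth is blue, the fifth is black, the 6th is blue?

Multiply the conditional probability of each draw in order, without replacement, so each draw removes one from its color and from the total.
P = (10/19) · (9/18) · (9/17) · (8/16) · (8/15) · (7/14) = 6/323 ≈ 0.0186.

6/323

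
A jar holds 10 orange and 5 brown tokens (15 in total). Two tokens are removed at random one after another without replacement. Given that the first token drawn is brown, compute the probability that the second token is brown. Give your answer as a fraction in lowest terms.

2/7

After removing 1 brown, the jar has 4 brown out of 14 remaining.
P(second is brown | given) = 4/14 = 2/7 ≈ 0.2857.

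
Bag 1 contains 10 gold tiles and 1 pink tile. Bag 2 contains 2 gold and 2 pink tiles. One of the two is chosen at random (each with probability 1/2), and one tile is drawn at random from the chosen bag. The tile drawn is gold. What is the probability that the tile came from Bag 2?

11/31

P(gold | Bag 1) = 10/11; P(gold | Bag 2) = 1/2.
P(gold) = 1/2·10/11 + 1/2·1/2 = 31/44.
By Bayes' rule, P(Bag 2 | gold) = 1/4 / 31/44 = 11/31 ≈ 0.3548.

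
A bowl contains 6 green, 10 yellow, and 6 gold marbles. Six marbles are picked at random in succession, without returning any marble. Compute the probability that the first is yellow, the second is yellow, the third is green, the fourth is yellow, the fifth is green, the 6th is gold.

Multiply the conditional probability of each draw in order, without replacement, so each draw removes one from its color and from the total.
P = (10/22) · (9/21) · (6/20) · (8/19) · (5/18) · (6/17) = 60/24871 ≈ 0.0024.

60/24871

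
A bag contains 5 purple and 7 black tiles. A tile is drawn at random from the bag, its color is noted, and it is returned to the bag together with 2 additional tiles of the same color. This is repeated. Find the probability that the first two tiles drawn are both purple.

After a purple draw the bag holds 7 purple out of 14.
P = (5/12)·(7/14) = 5/24 ≈ 0.2083.

5/24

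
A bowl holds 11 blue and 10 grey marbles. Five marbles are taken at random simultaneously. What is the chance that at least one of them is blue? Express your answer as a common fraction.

319/323

Use the complement: P(at least one blue) = 1 − P(no blue).
P(none) = C(10,5)/C(21,5) = 252/20349.
So P = 1 − 252/20349 = 319/323 ≈ 0.9876.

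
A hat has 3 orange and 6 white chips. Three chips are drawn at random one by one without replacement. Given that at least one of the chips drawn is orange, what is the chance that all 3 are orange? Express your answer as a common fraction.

1/64

P(all 3 orange) = C(3,3)/C(9,3) = 1/84; P(at least one orange) = 1 − C(6,3)/C(9,3) = 16/21.
Since 'all 3 orange' ⊆ 'at least one orange', P(all 3 | at least one) = 1/84 / 16/21 = 1/64 ≈ 0.0156.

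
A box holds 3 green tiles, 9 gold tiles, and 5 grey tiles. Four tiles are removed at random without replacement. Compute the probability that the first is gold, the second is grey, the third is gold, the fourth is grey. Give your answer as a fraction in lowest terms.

3/119

Multiply the conditional probability of each draw in order, without replacement, so each draw removes one from its color and from the total.
P = (9/17) · (5/16) · (8/15) · (4/14) = 3/119 ≈ 0.0252.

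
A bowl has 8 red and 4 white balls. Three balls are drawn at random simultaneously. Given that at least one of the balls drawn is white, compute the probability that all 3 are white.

P(all 3 white) = C(4,3)/C(12,3) = 1/55; P(at least one white) = 1 − C(8,3)/C(12,3) = 41/55.
Since 'all 3 white' ⊆ 'at least one white', P(all 3 | at least one) = 1/55 / 41/55 = 1/41 ≈ 0.0244.

1/41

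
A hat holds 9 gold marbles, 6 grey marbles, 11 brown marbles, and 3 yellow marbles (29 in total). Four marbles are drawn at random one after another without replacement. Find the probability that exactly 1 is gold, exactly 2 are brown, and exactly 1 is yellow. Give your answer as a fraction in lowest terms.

Unordered draws without replacement: count favorable combinations over C(29,4).
Favorable = C(9,1) · C(6,0) · C(11,2) · C(3,1) = 1485; total = C(29,4) = 23751.
P = 1485/23751 = 165/2639 ≈ 0.0625.

165/2639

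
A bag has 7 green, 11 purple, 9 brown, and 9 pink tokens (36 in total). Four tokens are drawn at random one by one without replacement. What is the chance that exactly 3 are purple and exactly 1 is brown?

Unordered draws without replacement: count favorable combinations over C(36,4).
Favorable = C(7,0) · C(11,3) · C(9,1) · C(9,0) = 1485; total = C(36,4) = 58905.
P = 1485/58905 = 3/119 ≈ 0.0252.

3/119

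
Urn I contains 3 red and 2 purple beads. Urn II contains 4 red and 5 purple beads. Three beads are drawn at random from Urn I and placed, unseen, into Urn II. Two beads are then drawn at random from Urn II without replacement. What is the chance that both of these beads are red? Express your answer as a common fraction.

Condition on how many of the transferred beads are red (from Urn I: 3 red of 5; then Urn II has 12 total).
  1 red: C(3,1)C(2,2)/C(5,3) = 3/10; then P = C(5,2)/C(12,2) = 5/33
  2 red: C(3,2)C(2,1)/C(5,3) = 3/5; then P = C(6,2)/C(12,2) = 5/22
  3 red: C(3,3)C(2,0)/C(5,3) = 1/10; then P = C(7,2)/C(12,2) = 7/22
P(both red) = 47/220 ≈ 0.2136.

47/220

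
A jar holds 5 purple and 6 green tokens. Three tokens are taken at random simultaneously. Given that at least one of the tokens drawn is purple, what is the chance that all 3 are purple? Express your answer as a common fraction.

2/29

P(all 3 purple) = C(5,3)/C(11,3) = 2/33; P(at least one purple) = 1 − C(6,3)/C(11,3) = 29/33.
Since 'all 3 purple' ⊆ 'at least one purple', P(all 3 | at least one) = 2/33 / 29/33 = 2/29 ≈ 0.0690.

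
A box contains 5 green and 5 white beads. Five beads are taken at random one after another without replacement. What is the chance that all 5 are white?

1/252

Unordered draws without replacement: count favorable combinations over C(10,5).
Favorable = C(5,0) · C(5,5) = 1; total = C(10,5) = 252.
P = 1/252 = 1/252 ≈ 0.0040.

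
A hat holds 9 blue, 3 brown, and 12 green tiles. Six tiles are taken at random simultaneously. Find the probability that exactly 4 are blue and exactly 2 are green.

Unordered draws without replacement: count favorable combinations over C(24,6).
Favorable = C(9,4) · C(3,0) · C(12,2) = 8316; total = C(24,6) = 134596.
P = 8316/134596 = 27/437 ≈ 0.0618.

27/437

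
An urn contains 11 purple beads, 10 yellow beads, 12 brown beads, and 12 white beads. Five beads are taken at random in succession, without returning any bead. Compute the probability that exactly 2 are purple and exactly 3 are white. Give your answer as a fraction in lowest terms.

1100/111069

Unordered draws without replacement: count favorable combinations over C(45,5).
Favorable = C(11,2) · C(10,0) · C(12,0) · C(12,3) = 12100; total = C(45,5) = 1221759.
P = 12100/1221759 = 1100/111069 ≈ 0.0099.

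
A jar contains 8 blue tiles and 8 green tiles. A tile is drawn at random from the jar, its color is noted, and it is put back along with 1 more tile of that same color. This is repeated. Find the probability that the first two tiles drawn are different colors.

8/17

Either blue then green, or green then blue; after the first draw the total is 17.
P = (8/16)·(8/17) + (8/16)·(8/17) = 8/17 ≈ 0.4706.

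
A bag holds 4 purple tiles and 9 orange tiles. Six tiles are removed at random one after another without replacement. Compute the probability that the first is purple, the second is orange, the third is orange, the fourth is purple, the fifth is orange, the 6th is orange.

Multiply the conditional probability of each draw in order, without replacement, so each draw removes one from its color and from the total.
P = (4/13) · (9/12) · (8/11) · (3/10) · (7/9) · (6/8) = 21/715 ≈ 0.0294.

21/715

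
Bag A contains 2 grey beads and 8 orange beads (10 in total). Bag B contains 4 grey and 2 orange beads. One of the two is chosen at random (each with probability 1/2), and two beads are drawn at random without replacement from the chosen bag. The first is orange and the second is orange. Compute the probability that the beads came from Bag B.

3/31

P(E | Bag A) = 28/45; P(E | Bag B) = 1/15.
P(E) = 1/2·28/45 + 1/2·1/15 = 31/90.
By Bayes' rule, P(Bag B | E) = 1/30 / 31/90 = 3/31 ≈ 0.0968.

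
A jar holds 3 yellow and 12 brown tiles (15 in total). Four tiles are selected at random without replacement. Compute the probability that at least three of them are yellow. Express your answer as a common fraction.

Sum the hypergeometric tail for j = 3,…,3 yellow tiles.
Favorable = C(3,3)·C(12,1) = 12; total = C(15,4) = 1365.
P = 12/1365 = 4/455 ≈ 0.0088.

4/455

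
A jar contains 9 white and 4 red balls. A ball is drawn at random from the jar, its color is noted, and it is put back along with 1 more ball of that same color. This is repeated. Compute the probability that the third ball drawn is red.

4/13

Sum over the four possibilities for the first two draws (red/not-red each), tracking how the red count and total change by +1 per draw.
P(third is red) = 4/13 ≈ 0.3077. (In a Pólya urn every draw has the same marginal probability 4/13.)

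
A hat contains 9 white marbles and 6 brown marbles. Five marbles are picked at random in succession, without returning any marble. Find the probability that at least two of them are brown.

Sum the hypergeometric tail for j = 2,…,5 brown marbles.
Favorable = C(6,2)·C(9,3) + C(6,3)·C(9,2) + C(6,4)·C(9,1) + C(6,5)·C(9,0) = 2121; total = C(15,5) = 3003.
P = 2121/3003 = 101/143 ≈ 0.7063.

101/143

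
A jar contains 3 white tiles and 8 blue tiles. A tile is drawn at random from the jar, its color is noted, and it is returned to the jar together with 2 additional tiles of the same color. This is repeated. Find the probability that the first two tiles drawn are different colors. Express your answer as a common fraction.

Either blue then white, or white then blue; after the first draw the total is 13.
P = (8/11)·(3/13) + (3/11)·(8/13) = 48/143 ≈ 0.3357.

48/143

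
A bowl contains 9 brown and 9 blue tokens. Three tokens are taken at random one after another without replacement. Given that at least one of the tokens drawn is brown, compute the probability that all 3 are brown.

P(all 3 brown) = C(9,3)/C(18,3) = 7/68; P(at least one brown) = 1 − C(9,3)/C(18,3) = 61/68.
Since 'all 3 brown' ⊆ 'at least one brown', P(all 3 | at least one) = 7/68 / 61/68 = 7/61 ≈ 0.1148.

7/61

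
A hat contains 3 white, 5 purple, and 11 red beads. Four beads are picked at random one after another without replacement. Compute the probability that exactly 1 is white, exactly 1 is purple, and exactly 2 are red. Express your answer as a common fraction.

275/1292

Unordered draws without replacement: count favorable combinations over C(19,4).
Favorable = C(3,1) · C(5,1) · C(11,2) = 825; total = C(19,4) = 3876.
P = 825/3876 = 275/1292 ≈ 0.2128.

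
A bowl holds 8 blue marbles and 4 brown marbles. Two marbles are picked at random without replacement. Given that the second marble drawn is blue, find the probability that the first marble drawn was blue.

P(first=blue and the second marble drawn is blue) = (8/12)·(7/11) = 14/33.
P(the second marble drawn is blue) = Σ over first color = 14/33 + 8/33 = 2/3.
By Bayes, P(first=blue | the second marble drawn is blue) = 14/33 / 2/3 = 7/11 ≈ 0.6364.

7/11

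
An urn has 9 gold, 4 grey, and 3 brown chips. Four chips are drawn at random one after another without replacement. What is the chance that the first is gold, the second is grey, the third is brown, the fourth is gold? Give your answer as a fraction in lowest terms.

Multiply the conditional probability of each draw in order, without replacement, so each draw removes one from its color and from the total.
P = (9/16) · (4/15) · (3/14) · (8/13) = 9/455 ≈ 0.0198.

9/455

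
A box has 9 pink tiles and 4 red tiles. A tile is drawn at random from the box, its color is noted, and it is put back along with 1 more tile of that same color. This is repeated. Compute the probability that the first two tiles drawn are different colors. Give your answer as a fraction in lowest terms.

36/91

Either red then pink, or pink then red; after the first draw the total is 14.
P = (4/13)·(9/14) + (9/13)·(4/14) = 36/91 ≈ 0.3956.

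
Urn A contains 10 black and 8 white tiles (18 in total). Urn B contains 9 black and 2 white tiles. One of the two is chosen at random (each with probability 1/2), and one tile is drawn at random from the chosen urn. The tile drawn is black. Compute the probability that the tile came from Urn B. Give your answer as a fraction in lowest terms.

81/136

P(black | Urn A) = 5/9; P(black | Urn B) = 9/11.
P(black) = 1/2·5/9 + 1/2·9/11 = 68/99.
By Bayes' rule, P(Urn B | black) = 9/22 / 68/99 = 81/136 ≈ 0.5956.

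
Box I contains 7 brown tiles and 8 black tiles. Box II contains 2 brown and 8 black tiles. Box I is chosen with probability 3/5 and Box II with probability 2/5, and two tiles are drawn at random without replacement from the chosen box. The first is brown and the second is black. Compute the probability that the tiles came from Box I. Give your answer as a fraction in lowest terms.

9/13

P(E | Box I) = 4/15; P(E | Box II) = 8/45.
P(E) = 3/5·4/15 + 2/5·8/45 = 52/225.
By Bayes' rule, P(Box I | E) = 4/25 / 52/225 = 9/13 ≈ 0.6923.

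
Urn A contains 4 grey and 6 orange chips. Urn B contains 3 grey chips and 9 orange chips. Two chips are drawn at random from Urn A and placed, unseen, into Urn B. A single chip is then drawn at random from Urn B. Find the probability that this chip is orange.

51/70

Condition on how many of the transferred chips are orange (from Urn A: 6 orange of 10; then Urn B has 14 total).
  0 orange: C(6,0)C(4,2)/C(10,2) = 2/15; then P = 9/14
  1 orange: C(6,1)C(4,1)/C(10,2) = 8/15; then P = 10/14
  2 orange: C(6,2)C(4,0)/C(10,2) = 1/3; then P = 11/14
P(orange from Urn B) = 51/70 ≈ 0.7286.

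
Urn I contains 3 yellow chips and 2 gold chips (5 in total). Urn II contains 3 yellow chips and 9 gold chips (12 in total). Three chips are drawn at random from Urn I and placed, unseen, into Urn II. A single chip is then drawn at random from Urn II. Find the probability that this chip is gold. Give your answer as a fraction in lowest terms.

Condition on how many of the transferred chips are gold (from Urn I: 2 gold of 5; then Urn II has 15 total).
  0 gold: C(2,0)C(3,3)/C(5,3) = 1/10; then P = 9/15
  1 gold: C(2,1)C(3,2)/C(5,3) = 3/5; then P = 10/15
  2 gold: C(2,2)C(3,1)/C(5,3) = 3/10; then P = 11/15
P(gold from Urn II) = 17/25 ≈ 0.6800.

17/25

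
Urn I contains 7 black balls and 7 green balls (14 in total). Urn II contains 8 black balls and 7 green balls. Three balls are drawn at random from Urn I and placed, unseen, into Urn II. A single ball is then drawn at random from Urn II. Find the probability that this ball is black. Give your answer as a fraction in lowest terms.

19/36

Condition on how many of the transferred balls are black (from Urn I: 7 black of 14; then Urn II has 18 total).
  0 black: C(7,0)C(7,3)/C(14,3) = 5/52; then P = 8/18
  1 black: C(7,1)C(7,2)/C(14,3) = 21/52; then P = 9/18
  2 black: C(7,2)C(7,1)/C(14,3) = 21/52; then P = 10/18
  3 black: C(7,3)C(7,0)/C(14,3) = 5/52; then P = 11/18
P(black from Urn II) = 19/36 ≈ 0.5278.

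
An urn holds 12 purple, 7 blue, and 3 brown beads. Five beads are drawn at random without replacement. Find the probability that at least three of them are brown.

1/154

Sum the hypergeometric tail for j = 3,…,3 brown beads.
Favorable = C(3,3)·C(19,2) = 171; total = C(22,5) = 26334.
P = 171/26334 = 1/154 ≈ 0.0065.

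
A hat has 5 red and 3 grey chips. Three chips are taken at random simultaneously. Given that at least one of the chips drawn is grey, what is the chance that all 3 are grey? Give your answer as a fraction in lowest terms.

P(all 3 grey) = C(3,3)/C(8,3) = 1/56; P(at least one grey) = 1 − C(5,3)/C(8,3) = 23/28.
Since 'all 3 grey' ⊆ 'at least one grey', P(all 3 | at least one) = 1/56 / 23/28 = 1/46 ≈ 0.0217.

1/46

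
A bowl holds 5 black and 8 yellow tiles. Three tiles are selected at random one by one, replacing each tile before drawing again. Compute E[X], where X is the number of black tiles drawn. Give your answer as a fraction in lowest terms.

15/13

By linearity of expectation, E[X] = Σ P(draw i is black); each independent draw has P(black) = 5/13.
E[X] = 3 · 5/13 = 15/13 ≈ 1.1538.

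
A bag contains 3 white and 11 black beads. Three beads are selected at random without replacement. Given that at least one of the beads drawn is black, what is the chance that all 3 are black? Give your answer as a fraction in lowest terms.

P(all 3 black) = C(11,3)/C(14,3) = 165/364; P(at least one black) = 1 − C(3,3)/C(14,3) = 363/364.
Since 'all 3 black' ⊆ 'at least one black', P(all 3 | at least one) = 165/364 / 363/364 = 5/11 ≈ 0.4545.

5/11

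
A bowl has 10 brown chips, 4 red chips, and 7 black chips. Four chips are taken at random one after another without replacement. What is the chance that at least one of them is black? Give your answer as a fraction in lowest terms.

Use the complement: P(at least one black) = 1 − P(no black).
P(none) = C(14,4)/C(21,4) = 1001/5985.
So P = 1 − 1001/5985 = 712/855 ≈ 0.8327.

712/855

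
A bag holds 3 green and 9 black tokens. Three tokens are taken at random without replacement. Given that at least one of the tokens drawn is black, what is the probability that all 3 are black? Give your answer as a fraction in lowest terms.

P(all 3 black) = C(9,3)/C(12,3) = 21/55; P(at least one black) = 1 − C(3,3)/C(12,3) = 219/220.
Since 'all 3 black' ⊆ 'at least one black', P(all 3 | at least one) = 21/55 / 219/220 = 28/73 ≈ 0.3836.

28/73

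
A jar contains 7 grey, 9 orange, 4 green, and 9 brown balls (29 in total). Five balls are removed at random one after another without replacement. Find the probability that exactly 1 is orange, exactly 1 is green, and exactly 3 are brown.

48/1885

Unordered draws without replacement: count favorable combinations over C(29,5).
Favorable = C(7,0) · C(9,1) · C(4,1) · C(9,3) = 3024; total = C(29,5) = 118755.
P = 3024/118755 = 48/1885 ≈ 0.0255.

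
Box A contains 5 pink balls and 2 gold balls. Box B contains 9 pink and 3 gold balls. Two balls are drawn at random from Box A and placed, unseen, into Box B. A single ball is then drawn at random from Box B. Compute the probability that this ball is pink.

73/98

Condition on how many of the transferred balls are pink (from Box A: 5 pink of 7; then Box B has 14 total).
  0 pink: C(5,0)C(2,2)/C(7,2) = 1/21; then P = 9/14
  1 pink: C(5,1)C(2,1)/C(7,2) = 10/21; then P = 10/14
  2 pink: C(5,2)C(2,0)/C(7,2) = 10/21; then P = 11/14
P(pink from Box B) = 73/98 ≈ 0.7449.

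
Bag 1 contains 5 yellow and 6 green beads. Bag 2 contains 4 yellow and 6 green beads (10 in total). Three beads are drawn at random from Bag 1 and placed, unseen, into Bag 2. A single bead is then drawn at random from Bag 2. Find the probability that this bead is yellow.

59/143

Condition on how many of the transferred beads are yellow (from Bag 1: 5 yellow of 11; then Bag 2 has 13 total).
  0 yellow: C(5,0)C(6,3)/C(11,3) = 4/33; then P = 4/13
  1 yellow: C(5,1)C(6,2)/C(11,3) = 5/11; then P = 5/13
  2 yellow: C(5,2)C(6,1)/C(11,3) = 4/11; then P = 6/13
  3 yellow: C(5,3)C(6,0)/C(11,3) = 2/33; then P = 7/13
P(yellow from Bag 2) = 59/143 ≈ 0.4126.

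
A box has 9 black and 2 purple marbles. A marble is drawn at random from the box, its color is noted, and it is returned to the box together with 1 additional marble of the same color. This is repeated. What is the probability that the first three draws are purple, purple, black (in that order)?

9/286

Track the composition after each reinforcement of +1.
P = (2/11) · (3/12) · (9/13) = 9/286 ≈ 0.0315.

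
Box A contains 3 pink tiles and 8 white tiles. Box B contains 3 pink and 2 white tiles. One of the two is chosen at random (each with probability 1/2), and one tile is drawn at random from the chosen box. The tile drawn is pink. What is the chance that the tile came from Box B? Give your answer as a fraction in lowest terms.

11/16

P(pink | Box A) = 3/11; P(pink | Box B) = 3/5.
P(pink) = 1/2·3/11 + 1/2·3/5 = 24/55.
By Bayes' rule, P(Box B | pink) = 3/10 / 24/55 = 11/16 ≈ 0.6875.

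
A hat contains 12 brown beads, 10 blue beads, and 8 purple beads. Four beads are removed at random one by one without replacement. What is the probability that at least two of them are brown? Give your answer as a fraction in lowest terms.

Sum the hypergeometric tail for j = 2,…,4 brown beads.
Favorable = C(12,2)·C(18,2) + C(12,3)·C(18,1) + C(12,4)·C(18,0) = 14553; total = C(30,4) = 27405.
P = 14553/27405 = 77/145 ≈ 0.5310.

77/145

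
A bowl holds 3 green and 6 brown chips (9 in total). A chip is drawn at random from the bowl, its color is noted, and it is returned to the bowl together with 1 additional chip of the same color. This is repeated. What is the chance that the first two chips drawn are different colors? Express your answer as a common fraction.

Either brown then green, or green then brown; after the first draw the total is 10.
P = (6/9)·(3/10) + (3/9)·(6/10) = 2/5 ≈ 0.4000.

2/5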